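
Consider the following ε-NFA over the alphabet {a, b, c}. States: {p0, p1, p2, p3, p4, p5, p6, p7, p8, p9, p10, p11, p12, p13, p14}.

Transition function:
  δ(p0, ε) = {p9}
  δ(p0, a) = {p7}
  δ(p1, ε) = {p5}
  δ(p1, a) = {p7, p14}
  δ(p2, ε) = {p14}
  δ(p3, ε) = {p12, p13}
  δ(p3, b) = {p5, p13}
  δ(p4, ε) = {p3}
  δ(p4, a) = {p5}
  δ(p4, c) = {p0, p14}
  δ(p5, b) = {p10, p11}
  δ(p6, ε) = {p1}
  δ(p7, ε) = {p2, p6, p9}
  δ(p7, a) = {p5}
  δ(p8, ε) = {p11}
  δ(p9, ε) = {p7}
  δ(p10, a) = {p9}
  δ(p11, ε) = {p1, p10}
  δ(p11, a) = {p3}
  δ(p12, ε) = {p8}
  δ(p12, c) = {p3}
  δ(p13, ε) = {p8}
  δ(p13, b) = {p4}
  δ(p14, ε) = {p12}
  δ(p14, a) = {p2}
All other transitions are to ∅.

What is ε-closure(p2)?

Start with {p2}.
From p2 via ε: add p14.
From p14 via ε: add p12.
From p12 via ε: add p8.
From p8 via ε: add p11.
From p11 via ε: add p1, p10.
From p1 via ε: add p5.
No new states can be added; the closed set is {p1, p2, p5, p8, p10, p11, p12, p14}.

{p1, p2, p5, p8, p10, p11, p12, p14}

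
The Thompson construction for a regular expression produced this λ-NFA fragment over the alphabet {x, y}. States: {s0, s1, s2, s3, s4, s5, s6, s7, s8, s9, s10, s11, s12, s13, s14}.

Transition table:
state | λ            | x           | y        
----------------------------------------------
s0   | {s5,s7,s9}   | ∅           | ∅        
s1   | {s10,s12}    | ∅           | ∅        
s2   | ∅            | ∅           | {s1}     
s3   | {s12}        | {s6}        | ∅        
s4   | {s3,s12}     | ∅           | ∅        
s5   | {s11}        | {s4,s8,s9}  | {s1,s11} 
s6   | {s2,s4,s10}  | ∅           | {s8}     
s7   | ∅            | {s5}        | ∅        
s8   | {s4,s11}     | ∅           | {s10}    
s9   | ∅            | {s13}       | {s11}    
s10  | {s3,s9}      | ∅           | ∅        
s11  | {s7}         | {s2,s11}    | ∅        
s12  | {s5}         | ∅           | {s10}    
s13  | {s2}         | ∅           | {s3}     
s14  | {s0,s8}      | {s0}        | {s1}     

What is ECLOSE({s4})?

Start with {s4}.
From s4 via λ: add s3, s12.
From s12 via λ: add s5.
From s5 via λ: add s11.
From s11 via λ: add s7.
No new states can be added; the closed set is {s3, s4, s5, s7, s11, s12}.

{s3, s4, s5, s7, s11, s12}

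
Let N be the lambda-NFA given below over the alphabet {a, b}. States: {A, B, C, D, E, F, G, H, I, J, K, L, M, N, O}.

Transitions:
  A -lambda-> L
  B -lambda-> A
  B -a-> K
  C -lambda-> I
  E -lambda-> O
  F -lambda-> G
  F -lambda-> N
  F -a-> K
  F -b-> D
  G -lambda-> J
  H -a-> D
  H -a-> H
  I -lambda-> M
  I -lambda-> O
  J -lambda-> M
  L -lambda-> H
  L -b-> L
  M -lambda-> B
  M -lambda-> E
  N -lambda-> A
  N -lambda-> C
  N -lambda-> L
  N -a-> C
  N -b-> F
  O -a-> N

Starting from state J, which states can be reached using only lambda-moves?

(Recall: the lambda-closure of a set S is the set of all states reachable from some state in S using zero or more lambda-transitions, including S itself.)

{A, B, E, H, J, L, M, O}

Start with {J}.
From J via lambda: add M.
From M via lambda: add B, E.
From B via lambda: add A.
From E via lambda: add O.
From A via lambda: add L.
From L via lambda: add H.
No new states can be added; the closed set is {A, B, E, H, J, L, M, O}.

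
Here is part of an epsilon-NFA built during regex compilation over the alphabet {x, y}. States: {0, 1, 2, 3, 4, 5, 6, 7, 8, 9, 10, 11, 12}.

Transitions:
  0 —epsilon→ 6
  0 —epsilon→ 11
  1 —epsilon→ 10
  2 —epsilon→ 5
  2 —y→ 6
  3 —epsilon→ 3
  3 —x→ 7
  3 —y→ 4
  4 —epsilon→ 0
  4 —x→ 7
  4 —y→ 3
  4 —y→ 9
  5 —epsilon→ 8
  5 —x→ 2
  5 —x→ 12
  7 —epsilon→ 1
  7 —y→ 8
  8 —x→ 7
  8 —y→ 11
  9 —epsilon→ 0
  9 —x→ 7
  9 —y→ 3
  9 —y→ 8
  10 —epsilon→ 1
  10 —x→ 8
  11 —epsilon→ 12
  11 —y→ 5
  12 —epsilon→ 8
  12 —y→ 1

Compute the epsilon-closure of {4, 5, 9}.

{0, 4, 5, 6, 8, 9, 11, 12}

Start with {4, 5, 9}.
From 4 via epsilon: add 0.
From 5 via epsilon: add 8.
From 0 via epsilon: add 6, 11.
From 11 via epsilon: add 12.
No new states can be added; the closed set is {0, 4, 5, 6, 8, 9, 11, 12}.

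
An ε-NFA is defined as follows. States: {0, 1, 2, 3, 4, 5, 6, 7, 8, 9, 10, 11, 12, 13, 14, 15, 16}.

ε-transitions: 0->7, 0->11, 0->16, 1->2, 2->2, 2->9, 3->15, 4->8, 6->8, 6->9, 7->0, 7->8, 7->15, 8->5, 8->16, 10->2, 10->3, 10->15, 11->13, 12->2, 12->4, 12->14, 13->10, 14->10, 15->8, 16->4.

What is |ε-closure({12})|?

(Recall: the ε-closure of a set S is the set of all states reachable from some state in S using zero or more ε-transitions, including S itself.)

Start with {12}.
From 12 via ε: add 2, 4, 14.
From 2 via ε: add 9.
From 4 via ε: add 8.
From 14 via ε: add 10.
From 8 via ε: add 5, 16.
From 10 via ε: add 3, 15.
ε-closure = {2, 3, 4, 5, 8, 9, 10, 12, 14, 15, 16}, which has 11 states.

11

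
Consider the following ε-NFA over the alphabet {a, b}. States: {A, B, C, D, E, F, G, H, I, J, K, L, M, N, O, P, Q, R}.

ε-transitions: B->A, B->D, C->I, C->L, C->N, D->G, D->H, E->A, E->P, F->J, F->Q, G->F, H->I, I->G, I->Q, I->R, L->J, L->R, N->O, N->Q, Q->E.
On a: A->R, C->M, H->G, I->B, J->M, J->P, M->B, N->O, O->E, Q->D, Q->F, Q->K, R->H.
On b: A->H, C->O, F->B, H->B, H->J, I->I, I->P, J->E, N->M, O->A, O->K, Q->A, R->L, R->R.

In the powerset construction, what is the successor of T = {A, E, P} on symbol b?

A on b → {H}.
No b-transition from E, P.
Union after reading b: {H}.
Now take the ε-closure:
From H via ε: add I.
From I via ε: add G, Q, R.
From G via ε: add F.
From Q via ε: add E.
From E via ε: add A, P.
From F via ε: add J.
No new states can be added; the closed set is {A, E, F, G, H, I, J, P, Q, R}.

{A, E, F, G, H, I, J, P, Q, R}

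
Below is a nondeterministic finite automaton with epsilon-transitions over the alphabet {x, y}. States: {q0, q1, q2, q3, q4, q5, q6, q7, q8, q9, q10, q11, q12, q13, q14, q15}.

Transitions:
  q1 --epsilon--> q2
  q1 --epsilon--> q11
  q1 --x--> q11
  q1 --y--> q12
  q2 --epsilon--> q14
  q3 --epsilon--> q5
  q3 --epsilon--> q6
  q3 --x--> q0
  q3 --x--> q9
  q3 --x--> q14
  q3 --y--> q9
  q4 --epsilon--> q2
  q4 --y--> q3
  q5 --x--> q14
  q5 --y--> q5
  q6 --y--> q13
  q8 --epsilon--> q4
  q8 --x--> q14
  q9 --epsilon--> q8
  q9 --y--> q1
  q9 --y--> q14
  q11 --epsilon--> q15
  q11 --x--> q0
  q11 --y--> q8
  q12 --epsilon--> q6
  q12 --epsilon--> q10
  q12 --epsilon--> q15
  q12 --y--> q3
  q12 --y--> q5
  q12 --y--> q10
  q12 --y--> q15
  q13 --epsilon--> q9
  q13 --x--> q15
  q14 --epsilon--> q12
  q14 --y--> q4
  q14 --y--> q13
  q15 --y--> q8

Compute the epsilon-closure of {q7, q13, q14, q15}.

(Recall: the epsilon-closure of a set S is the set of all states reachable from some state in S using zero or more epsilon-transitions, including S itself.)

Start with {q7, q13, q14, q15}.
From q13 via epsilon: add q9.
From q14 via epsilon: add q12.
From q9 via epsilon: add q8.
From q12 via epsilon: add q6, q10.
From q8 via epsilon: add q4.
From q4 via epsilon: add q2.
No new states can be added; the closed set is {q2, q4, q6, q7, q8, q9, q10, q12, q13, q14, q15}.

{q2, q4, q6, q7, q8, q9, q10, q12, q13, q14, q15}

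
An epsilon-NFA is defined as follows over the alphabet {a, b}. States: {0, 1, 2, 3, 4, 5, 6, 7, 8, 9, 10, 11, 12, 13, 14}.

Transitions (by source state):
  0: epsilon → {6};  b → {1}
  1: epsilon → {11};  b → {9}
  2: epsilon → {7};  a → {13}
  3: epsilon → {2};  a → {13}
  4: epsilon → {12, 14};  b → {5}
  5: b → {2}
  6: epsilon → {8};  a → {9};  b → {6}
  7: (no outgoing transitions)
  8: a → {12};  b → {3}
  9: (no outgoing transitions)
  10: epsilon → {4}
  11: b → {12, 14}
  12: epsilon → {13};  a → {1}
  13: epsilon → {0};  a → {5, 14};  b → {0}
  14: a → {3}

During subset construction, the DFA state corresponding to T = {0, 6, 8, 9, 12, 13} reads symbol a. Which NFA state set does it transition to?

{0, 1, 5, 6, 8, 9, 11, 12, 13, 14}

6 on a → {9}.
8 on a → {12}.
12 on a → {1}.
13 on a → {5, 14}.
No a-transition from 0, 9.
Union after reading a: {1, 5, 9, 12, 14}.
Now take the epsilon-closure:
From 1 via epsilon: add 11.
From 12 via epsilon: add 13.
From 13 via epsilon: add 0.
From 0 via epsilon: add 6.
From 6 via epsilon: add 8.
No new states can be added; the closed set is {0, 1, 5, 6, 8, 9, 11, 12, 13, 14}.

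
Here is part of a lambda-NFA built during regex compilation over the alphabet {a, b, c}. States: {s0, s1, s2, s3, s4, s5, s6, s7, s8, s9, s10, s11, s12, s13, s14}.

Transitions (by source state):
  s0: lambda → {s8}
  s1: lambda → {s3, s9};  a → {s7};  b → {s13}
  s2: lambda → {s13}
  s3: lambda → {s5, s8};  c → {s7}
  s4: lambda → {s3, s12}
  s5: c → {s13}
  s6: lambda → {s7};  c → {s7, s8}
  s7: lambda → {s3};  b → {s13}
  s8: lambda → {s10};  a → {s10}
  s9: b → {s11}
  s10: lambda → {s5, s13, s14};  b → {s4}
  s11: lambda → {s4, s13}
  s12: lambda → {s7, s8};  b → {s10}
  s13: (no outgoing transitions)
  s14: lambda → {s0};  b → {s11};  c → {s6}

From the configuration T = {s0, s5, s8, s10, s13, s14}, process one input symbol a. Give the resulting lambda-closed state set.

s8 on a → {s10}.
No a-transition from s0, s5, s10, s13, s14.
Union after reading a: {s10}.
Now take the lambda-closure:
From s10 via lambda: add s5, s13, s14.
From s14 via lambda: add s0.
From s0 via lambda: add s8.
No new states can be added; the closed set is {s0, s5, s8, s10, s13, s14}.

{s0, s5, s8, s10, s13, s14}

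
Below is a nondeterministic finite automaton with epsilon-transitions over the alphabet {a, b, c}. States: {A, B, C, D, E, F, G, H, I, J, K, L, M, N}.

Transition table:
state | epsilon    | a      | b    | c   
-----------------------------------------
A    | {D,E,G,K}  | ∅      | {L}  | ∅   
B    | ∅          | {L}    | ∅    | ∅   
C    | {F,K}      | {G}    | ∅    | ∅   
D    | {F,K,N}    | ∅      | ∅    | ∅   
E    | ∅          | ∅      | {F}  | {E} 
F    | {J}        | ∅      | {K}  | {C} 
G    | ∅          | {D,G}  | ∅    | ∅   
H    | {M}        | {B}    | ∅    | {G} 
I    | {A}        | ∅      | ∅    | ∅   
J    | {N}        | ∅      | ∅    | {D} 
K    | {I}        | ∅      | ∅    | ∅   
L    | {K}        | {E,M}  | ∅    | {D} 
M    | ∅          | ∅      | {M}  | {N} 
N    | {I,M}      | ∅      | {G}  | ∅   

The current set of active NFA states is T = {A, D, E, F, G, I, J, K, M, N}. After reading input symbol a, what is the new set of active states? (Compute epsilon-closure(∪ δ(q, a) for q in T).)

G on a → {D, G}.
No a-transition from A, D, E, F, I, J, K, M, N.
Union after reading a: {D, G}.
Now take the epsilon-closure:
From D via epsilon: add F, K, N.
From F via epsilon: add J.
From K via epsilon: add I.
From N via epsilon: add M.
From I via epsilon: add A.
From A via epsilon: add E.
No new states can be added; the closed set is {A, D, E, F, G, I, J, K, M, N}.

{A, D, E, F, G, I, J, K, M, N}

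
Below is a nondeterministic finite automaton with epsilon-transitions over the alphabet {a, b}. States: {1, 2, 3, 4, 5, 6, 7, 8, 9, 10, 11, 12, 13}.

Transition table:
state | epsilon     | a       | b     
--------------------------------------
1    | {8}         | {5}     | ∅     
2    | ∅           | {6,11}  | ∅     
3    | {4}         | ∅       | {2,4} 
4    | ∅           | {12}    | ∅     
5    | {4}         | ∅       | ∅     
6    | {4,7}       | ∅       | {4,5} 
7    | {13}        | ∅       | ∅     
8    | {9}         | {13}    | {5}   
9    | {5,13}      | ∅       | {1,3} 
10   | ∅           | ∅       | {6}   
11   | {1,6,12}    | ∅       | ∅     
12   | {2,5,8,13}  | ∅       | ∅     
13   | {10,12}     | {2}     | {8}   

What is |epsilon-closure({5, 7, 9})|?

Start with {5, 7, 9}.
From 5 via epsilon: add 4.
From 7 via epsilon: add 13.
From 13 via epsilon: add 10, 12.
From 12 via epsilon: add 2, 8.
epsilon-closure = {2, 4, 5, 7, 8, 9, 10, 12, 13}, which has 9 states.

9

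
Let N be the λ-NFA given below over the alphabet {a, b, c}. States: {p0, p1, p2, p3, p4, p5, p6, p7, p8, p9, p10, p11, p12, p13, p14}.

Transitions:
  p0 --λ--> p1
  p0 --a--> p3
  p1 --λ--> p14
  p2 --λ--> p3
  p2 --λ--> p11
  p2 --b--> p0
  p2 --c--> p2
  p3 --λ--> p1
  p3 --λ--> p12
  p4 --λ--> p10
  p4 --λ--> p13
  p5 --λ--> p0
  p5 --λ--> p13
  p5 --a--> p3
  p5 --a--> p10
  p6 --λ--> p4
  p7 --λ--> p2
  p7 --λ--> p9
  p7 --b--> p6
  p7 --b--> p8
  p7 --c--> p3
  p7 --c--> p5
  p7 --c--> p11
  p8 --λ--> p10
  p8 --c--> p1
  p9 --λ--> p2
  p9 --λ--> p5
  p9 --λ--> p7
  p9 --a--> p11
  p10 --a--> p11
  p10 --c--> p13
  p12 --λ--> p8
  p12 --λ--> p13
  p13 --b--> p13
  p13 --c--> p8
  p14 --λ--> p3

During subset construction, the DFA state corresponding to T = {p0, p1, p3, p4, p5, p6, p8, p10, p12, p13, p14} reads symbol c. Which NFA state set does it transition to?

{p1, p3, p8, p10, p12, p13, p14}

p8 on c → {p1}.
p10 on c → {p13}.
p13 on c → {p8}.
No c-transition from p0, p1, p3, p4, p5, p6, p12, p14.
Union after reading c: {p1, p8, p13}.
Now take the λ-closure:
From p1 via λ: add p14.
From p8 via λ: add p10.
From p14 via λ: add p3.
From p3 via λ: add p12.
No new states can be added; the closed set is {p1, p3, p8, p10, p12, p13, p14}.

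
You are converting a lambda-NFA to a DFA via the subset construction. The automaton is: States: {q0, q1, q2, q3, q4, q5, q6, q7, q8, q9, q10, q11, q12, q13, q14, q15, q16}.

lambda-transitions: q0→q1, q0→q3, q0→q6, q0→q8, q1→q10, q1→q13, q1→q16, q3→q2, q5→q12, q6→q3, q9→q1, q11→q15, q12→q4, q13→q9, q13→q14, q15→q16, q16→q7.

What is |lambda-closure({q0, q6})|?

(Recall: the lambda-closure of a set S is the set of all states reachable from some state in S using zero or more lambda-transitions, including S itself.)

12

Start with {q0, q6}.
From q0 via lambda: add q1, q3, q8.
From q1 via lambda: add q10, q13, q16.
From q3 via lambda: add q2.
From q13 via lambda: add q9, q14.
From q16 via lambda: add q7.
lambda-closure = {q0, q1, q2, q3, q6, q7, q8, q9, q10, q13, q14, q16}, which has 12 states.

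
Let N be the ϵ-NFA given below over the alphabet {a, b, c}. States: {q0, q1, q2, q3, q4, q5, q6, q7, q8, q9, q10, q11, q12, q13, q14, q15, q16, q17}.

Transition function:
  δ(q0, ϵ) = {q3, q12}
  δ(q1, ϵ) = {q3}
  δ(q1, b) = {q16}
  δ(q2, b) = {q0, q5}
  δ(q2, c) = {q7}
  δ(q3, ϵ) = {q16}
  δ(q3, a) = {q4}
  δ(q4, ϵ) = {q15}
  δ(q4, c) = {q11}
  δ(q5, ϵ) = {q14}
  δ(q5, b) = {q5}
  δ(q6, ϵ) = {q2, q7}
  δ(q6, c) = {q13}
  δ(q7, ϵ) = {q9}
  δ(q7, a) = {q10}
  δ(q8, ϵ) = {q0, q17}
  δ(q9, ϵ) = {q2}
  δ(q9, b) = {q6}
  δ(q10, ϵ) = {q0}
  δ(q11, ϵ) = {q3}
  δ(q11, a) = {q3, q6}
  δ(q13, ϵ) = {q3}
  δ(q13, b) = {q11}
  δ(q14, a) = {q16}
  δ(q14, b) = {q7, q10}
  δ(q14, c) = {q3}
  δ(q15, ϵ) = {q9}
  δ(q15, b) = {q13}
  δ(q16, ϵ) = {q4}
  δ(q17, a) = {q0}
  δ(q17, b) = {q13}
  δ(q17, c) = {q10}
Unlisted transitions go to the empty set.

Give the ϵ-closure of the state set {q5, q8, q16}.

Start with {q5, q8, q16}.
From q5 via ϵ: add q14.
From q8 via ϵ: add q0, q17.
From q16 via ϵ: add q4.
From q0 via ϵ: add q3, q12.
From q4 via ϵ: add q15.
From q15 via ϵ: add q9.
From q9 via ϵ: add q2.
No new states can be added; the closed set is {q0, q2, q3, q4, q5, q8, q9, q12, q14, q15, q16, q17}.

{q0, q2, q3, q4, q5, q8, q9, q12, q14, q15, q16, q17}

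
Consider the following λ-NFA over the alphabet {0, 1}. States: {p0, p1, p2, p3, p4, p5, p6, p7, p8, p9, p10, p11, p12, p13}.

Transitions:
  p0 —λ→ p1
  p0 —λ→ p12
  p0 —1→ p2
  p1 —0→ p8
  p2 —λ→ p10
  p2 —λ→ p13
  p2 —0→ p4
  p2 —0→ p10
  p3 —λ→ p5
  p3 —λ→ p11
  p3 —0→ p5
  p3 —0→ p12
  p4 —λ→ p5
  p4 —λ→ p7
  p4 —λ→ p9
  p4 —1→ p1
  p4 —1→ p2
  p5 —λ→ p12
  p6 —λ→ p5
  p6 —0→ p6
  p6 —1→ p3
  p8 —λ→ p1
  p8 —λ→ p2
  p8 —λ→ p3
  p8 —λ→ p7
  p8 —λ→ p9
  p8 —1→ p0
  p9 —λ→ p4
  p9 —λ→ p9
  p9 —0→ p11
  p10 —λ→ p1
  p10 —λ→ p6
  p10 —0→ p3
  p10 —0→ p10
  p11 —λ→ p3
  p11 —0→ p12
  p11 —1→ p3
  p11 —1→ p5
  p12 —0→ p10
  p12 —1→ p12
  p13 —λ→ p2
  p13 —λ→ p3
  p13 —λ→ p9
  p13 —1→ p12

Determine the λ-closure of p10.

Start with {p10}.
From p10 via λ: add p1, p6.
From p6 via λ: add p5.
From p5 via λ: add p12.
No new states can be added; the closed set is {p1, p5, p6, p10, p12}.

{p1, p5, p6, p10, p12}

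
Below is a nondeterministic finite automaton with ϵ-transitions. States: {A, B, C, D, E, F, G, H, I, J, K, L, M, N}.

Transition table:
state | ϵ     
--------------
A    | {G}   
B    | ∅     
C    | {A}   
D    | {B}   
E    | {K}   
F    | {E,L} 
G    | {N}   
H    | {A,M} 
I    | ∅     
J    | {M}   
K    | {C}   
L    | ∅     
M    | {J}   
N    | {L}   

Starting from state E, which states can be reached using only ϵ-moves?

{A, C, E, G, K, L, N}

Start with {E}.
From E via ϵ: add K.
From K via ϵ: add C.
From C via ϵ: add A.
From A via ϵ: add G.
From G via ϵ: add N.
From N via ϵ: add L.
No new states can be added; the closed set is {A, C, E, G, K, L, N}.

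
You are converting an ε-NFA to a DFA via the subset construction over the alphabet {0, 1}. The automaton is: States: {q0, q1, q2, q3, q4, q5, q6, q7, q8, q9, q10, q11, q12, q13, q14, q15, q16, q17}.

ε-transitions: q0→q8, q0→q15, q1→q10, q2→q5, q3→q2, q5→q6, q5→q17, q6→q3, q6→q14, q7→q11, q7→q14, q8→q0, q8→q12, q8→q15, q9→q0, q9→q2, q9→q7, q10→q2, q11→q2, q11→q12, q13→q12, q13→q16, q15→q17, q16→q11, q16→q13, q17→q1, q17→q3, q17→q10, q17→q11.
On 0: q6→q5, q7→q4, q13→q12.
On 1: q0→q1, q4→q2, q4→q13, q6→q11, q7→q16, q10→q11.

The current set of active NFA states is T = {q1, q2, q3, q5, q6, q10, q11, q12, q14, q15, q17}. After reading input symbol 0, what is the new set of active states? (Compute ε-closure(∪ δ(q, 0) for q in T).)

q6 on 0 → {q5}.
No 0-transition from q1, q2, q3, q5, q10, q11, q12, q14, q15, q17.
Union after reading 0: {q5}.
Now take the ε-closure:
From q5 via ε: add q6, q17.
From q6 via ε: add q3, q14.
From q17 via ε: add q1, q10, q11.
From q3 via ε: add q2.
From q11 via ε: add q12.
No new states can be added; the closed set is {q1, q2, q3, q5, q6, q10, q11, q12, q14, q17}.

{q1, q2, q3, q5, q6, q10, q11, q12, q14, q17}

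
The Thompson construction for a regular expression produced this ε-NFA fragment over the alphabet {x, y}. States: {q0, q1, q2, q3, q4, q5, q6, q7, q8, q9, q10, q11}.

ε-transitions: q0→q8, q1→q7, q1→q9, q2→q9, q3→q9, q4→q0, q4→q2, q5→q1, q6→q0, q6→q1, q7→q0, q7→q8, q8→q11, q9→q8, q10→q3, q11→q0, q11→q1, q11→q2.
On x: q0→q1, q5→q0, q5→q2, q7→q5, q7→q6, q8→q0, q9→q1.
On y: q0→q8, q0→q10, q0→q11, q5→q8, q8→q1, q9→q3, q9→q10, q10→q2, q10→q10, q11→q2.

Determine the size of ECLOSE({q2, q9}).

Start with {q2, q9}.
From q9 via ε: add q8.
From q8 via ε: add q11.
From q11 via ε: add q0, q1.
From q1 via ε: add q7.
ε-closure = {q0, q1, q2, q7, q8, q9, q11}, which has 7 states.

7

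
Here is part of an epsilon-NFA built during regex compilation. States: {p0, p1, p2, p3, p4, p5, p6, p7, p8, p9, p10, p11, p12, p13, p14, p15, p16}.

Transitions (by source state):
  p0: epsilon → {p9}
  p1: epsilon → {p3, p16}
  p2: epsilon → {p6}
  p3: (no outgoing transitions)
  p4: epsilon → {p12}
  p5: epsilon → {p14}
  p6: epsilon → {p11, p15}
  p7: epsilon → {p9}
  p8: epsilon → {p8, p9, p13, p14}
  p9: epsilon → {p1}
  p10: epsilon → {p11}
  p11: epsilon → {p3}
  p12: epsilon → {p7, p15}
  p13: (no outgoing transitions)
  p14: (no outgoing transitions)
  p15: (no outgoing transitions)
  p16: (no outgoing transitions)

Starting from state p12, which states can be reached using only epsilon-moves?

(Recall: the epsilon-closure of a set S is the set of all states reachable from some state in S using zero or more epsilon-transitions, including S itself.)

{p1, p3, p7, p9, p12, p15, p16}

Start with {p12}.
From p12 via epsilon: add p7, p15.
From p7 via epsilon: add p9.
From p9 via epsilon: add p1.
From p1 via epsilon: add p3, p16.
No new states can be added; the closed set is {p1, p3, p7, p9, p12, p15, p16}.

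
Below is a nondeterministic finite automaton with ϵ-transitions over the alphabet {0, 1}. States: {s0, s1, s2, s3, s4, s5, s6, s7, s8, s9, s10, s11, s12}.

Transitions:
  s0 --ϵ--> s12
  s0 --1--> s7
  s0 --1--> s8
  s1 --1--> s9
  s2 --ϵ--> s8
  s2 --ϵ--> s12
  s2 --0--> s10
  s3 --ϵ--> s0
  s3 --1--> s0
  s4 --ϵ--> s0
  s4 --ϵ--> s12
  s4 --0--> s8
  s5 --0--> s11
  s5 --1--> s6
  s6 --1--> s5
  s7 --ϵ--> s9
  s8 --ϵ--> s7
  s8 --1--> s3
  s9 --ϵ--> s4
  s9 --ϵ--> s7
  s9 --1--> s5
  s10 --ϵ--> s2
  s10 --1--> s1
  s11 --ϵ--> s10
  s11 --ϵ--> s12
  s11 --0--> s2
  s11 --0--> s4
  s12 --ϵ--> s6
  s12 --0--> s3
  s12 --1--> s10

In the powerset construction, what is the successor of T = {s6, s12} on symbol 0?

s12 on 0 → {s3}.
No 0-transition from s6.
Union after reading 0: {s3}.
Now take the ϵ-closure:
From s3 via ϵ: add s0.
From s0 via ϵ: add s12.
From s12 via ϵ: add s6.
No new states can be added; the closed set is {s0, s3, s6, s12}.

{s0, s3, s6, s12}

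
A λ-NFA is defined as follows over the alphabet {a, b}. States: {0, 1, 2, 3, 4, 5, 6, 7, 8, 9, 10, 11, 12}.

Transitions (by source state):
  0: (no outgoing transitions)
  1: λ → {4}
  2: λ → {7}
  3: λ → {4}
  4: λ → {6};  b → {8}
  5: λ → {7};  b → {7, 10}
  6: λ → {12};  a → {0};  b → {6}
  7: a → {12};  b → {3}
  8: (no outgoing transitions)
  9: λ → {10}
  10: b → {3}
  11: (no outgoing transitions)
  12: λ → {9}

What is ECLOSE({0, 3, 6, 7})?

Start with {0, 3, 6, 7}.
From 3 via λ: add 4.
From 6 via λ: add 12.
From 12 via λ: add 9.
From 9 via λ: add 10.
No new states can be added; the closed set is {0, 3, 4, 6, 7, 9, 10, 12}.

{0, 3, 4, 6, 7, 9, 10, 12}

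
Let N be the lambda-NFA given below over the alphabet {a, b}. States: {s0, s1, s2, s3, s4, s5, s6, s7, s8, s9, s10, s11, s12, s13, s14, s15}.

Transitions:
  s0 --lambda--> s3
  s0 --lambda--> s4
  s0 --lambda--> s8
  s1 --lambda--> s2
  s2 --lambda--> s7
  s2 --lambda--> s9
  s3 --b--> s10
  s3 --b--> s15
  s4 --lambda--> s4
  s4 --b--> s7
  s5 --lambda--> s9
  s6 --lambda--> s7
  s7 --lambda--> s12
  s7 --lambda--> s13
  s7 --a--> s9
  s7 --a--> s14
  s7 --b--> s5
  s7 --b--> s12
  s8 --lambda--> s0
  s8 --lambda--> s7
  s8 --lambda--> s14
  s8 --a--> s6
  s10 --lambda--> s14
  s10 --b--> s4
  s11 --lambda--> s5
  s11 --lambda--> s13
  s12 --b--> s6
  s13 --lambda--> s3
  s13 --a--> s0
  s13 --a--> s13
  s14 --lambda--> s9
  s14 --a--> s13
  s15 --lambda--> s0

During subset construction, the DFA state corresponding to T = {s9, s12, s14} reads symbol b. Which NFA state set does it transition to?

{s3, s6, s7, s12, s13}

s12 on b → {s6}.
No b-transition from s9, s14.
Union after reading b: {s6}.
Now take the lambda-closure:
From s6 via lambda: add s7.
From s7 via lambda: add s12, s13.
From s13 via lambda: add s3.
No new states can be added; the closed set is {s3, s6, s7, s12, s13}.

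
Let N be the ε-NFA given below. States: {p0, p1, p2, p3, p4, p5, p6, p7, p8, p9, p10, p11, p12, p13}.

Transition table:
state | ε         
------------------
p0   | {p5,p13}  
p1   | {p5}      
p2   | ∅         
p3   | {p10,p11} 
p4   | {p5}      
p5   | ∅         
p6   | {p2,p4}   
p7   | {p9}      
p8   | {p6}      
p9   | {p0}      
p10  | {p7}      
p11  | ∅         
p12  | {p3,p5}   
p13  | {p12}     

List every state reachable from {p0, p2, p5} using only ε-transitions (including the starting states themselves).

Start with {p0, p2, p5}.
From p0 via ε: add p13.
From p13 via ε: add p12.
From p12 via ε: add p3.
From p3 via ε: add p10, p11.
From p10 via ε: add p7.
From p7 via ε: add p9.
No new states can be added; the closed set is {p0, p2, p3, p5, p7, p9, p10, p11, p12, p13}.

{p0, p2, p3, p5, p7, p9, p10, p11, p12, p13}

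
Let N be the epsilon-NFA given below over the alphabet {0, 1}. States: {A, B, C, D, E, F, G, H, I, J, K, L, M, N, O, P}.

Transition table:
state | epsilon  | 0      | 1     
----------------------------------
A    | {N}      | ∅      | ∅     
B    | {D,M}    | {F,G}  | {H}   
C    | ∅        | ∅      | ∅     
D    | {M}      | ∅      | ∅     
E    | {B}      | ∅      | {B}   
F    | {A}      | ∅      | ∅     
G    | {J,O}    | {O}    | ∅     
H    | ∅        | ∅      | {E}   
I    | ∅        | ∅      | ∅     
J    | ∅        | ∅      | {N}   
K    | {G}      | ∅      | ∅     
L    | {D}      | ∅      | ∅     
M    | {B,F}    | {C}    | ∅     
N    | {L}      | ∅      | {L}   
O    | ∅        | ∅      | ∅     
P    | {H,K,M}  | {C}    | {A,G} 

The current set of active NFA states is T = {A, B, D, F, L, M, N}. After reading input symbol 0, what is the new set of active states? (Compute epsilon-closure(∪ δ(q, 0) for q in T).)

{A, B, C, D, F, G, J, L, M, N, O}

B on 0 → {F, G}.
M on 0 → {C}.
No 0-transition from A, D, F, L, N.
Union after reading 0: {C, F, G}.
Now take the epsilon-closure:
From F via epsilon: add A.
From G via epsilon: add J, O.
From A via epsilon: add N.
From N via epsilon: add L.
From L via epsilon: add D.
From D via epsilon: add M.
From M via epsilon: add B.
No new states can be added; the closed set is {A, B, C, D, F, G, J, L, M, N, O}.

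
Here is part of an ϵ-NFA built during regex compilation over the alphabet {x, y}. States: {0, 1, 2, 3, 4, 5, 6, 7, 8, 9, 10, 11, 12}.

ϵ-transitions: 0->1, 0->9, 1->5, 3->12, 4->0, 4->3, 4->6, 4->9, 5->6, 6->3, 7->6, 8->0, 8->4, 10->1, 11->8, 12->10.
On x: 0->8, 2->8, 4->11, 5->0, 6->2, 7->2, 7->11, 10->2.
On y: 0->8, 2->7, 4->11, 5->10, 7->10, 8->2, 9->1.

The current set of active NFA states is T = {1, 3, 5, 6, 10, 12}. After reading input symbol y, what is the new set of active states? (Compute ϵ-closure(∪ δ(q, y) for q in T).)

5 on y → {10}.
No y-transition from 1, 3, 6, 10, 12.
Union after reading y: {10}.
Now take the ϵ-closure:
From 10 via ϵ: add 1.
From 1 via ϵ: add 5.
From 5 via ϵ: add 6.
From 6 via ϵ: add 3.
From 3 via ϵ: add 12.
No new states can be added; the closed set is {1, 3, 5, 6, 10, 12}.

{1, 3, 5, 6, 10, 12}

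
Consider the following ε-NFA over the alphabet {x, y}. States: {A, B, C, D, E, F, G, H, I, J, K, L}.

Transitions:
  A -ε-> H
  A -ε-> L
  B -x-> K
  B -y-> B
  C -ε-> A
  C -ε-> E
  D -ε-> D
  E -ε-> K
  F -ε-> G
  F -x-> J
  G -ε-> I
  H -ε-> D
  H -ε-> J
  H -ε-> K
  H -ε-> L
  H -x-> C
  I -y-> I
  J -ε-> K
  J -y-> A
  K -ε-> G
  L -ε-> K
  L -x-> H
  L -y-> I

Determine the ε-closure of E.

{E, G, I, K}

Start with {E}.
From E via ε: add K.
From K via ε: add G.
From G via ε: add I.
No new states can be added; the closed set is {E, G, I, K}.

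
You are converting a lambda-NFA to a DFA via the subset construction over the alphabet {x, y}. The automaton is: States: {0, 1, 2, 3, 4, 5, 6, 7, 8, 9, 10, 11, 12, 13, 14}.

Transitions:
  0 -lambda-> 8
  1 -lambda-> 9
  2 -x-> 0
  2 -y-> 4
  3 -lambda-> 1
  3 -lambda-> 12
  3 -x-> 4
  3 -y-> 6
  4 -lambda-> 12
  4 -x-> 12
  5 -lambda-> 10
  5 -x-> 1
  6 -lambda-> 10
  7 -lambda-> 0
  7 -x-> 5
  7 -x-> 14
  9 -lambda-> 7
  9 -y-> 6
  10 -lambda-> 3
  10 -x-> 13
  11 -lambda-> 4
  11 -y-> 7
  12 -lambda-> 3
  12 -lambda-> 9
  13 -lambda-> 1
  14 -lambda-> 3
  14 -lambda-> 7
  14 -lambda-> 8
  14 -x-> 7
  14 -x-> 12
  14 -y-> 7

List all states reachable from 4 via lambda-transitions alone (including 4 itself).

{0, 1, 3, 4, 7, 8, 9, 12}

Start with {4}.
From 4 via lambda: add 12.
From 12 via lambda: add 3, 9.
From 3 via lambda: add 1.
From 9 via lambda: add 7.
From 7 via lambda: add 0.
From 0 via lambda: add 8.
No new states can be added; the closed set is {0, 1, 3, 4, 7, 8, 9, 12}.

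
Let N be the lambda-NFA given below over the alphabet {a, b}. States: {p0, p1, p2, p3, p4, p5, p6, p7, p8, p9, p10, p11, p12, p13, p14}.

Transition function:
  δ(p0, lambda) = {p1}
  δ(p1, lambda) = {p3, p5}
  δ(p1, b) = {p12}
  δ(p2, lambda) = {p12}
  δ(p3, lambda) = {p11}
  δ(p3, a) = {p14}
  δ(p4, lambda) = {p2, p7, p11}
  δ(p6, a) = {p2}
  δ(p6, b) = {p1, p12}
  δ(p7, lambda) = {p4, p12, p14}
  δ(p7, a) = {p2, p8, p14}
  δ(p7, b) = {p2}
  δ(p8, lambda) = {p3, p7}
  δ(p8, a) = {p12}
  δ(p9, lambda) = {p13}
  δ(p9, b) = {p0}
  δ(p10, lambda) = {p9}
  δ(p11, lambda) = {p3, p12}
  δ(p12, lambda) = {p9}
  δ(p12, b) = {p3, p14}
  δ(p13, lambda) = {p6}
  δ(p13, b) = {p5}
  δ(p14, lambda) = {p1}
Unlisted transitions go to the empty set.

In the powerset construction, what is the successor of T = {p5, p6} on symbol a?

p6 on a → {p2}.
No a-transition from p5.
Union after reading a: {p2}.
Now take the lambda-closure:
From p2 via lambda: add p12.
From p12 via lambda: add p9.
From p9 via lambda: add p13.
From p13 via lambda: add p6.
No new states can be added; the closed set is {p2, p6, p9, p12, p13}.

{p2, p6, p9, p12, p13}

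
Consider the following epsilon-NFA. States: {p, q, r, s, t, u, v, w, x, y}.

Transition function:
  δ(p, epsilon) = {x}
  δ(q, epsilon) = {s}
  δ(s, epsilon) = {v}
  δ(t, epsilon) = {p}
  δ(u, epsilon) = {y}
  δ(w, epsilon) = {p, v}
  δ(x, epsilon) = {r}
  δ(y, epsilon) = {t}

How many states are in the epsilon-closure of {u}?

6

Start with {u}.
From u via epsilon: add y.
From y via epsilon: add t.
From t via epsilon: add p.
From p via epsilon: add x.
From x via epsilon: add r.
epsilon-closure = {p, r, t, u, x, y}, which has 6 states.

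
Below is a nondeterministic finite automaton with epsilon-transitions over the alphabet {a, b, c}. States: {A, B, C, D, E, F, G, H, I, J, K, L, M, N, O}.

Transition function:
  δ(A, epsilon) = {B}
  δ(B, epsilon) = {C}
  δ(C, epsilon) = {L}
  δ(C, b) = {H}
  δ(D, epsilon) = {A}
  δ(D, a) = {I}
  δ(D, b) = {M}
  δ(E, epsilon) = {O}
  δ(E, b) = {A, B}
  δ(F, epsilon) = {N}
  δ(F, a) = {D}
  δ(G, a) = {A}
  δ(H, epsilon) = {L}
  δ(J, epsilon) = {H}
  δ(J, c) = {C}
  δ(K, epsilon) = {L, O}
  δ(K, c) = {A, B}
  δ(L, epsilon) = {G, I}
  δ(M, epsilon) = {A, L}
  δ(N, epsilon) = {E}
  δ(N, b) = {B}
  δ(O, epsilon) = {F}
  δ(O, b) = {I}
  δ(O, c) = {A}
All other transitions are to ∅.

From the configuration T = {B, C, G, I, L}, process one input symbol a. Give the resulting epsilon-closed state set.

{A, B, C, G, I, L}

G on a → {A}.
No a-transition from B, C, I, L.
Union after reading a: {A}.
Now take the epsilon-closure:
From A via epsilon: add B.
From B via epsilon: add C.
From C via epsilon: add L.
From L via epsilon: add G, I.
No new states can be added; the closed set is {A, B, C, G, I, L}.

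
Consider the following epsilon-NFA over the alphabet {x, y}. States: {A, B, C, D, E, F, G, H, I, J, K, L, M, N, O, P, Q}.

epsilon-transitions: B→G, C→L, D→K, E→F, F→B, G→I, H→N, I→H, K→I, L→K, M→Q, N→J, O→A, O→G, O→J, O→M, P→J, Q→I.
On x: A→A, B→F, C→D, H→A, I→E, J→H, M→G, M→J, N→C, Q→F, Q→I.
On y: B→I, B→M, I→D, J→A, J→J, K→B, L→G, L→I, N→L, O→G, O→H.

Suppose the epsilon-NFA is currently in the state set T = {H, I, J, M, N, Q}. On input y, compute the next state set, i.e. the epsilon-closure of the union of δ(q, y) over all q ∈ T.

{A, D, H, I, J, K, L, N}

I on y → {D}.
J on y → {A, J}.
N on y → {L}.
No y-transition from H, M, Q.
Union after reading y: {A, D, J, L}.
Now take the epsilon-closure:
From D via epsilon: add K.
From K via epsilon: add I.
From I via epsilon: add H.
From H via epsilon: add N.
No new states can be added; the closed set is {A, D, H, I, J, K, L, N}.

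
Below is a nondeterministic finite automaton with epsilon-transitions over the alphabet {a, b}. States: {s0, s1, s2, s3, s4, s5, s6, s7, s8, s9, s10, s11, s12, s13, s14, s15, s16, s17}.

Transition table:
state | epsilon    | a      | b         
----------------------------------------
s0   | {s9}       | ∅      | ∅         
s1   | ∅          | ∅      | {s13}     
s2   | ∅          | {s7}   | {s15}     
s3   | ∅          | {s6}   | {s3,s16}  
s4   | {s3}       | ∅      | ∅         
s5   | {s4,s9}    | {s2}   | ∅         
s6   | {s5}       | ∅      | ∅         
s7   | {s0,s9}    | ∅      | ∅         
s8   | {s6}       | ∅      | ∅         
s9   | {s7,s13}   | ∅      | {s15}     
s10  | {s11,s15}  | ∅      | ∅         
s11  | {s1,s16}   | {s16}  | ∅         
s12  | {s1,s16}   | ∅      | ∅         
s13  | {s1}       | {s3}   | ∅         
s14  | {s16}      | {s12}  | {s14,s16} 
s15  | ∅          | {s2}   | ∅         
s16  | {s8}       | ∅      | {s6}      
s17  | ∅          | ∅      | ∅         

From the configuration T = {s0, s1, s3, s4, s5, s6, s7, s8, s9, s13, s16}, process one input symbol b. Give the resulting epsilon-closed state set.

s1 on b → {s13}.
s3 on b → {s3, s16}.
s9 on b → {s15}.
s16 on b → {s6}.
No b-transition from s0, s4, s5, s6, s7, s8, s13.
Union after reading b: {s3, s6, s13, s15, s16}.
Now take the epsilon-closure:
From s6 via epsilon: add s5.
From s13 via epsilon: add s1.
From s16 via epsilon: add s8.
From s5 via epsilon: add s4, s9.
From s9 via epsilon: add s7.
From s7 via epsilon: add s0.
No new states can be added; the closed set is {s0, s1, s3, s4, s5, s6, s7, s8, s9, s13, s15, s16}.

{s0, s1, s3, s4, s5, s6, s7, s8, s9, s13, s15, s16}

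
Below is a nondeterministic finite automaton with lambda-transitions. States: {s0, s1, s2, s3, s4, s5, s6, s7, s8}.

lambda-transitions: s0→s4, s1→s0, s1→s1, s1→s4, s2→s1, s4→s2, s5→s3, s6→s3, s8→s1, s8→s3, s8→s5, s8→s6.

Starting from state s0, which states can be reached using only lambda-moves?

Start with {s0}.
From s0 via lambda: add s4.
From s4 via lambda: add s2.
From s2 via lambda: add s1.
No new states can be added; the closed set is {s0, s1, s2, s4}.

{s0, s1, s2, s4}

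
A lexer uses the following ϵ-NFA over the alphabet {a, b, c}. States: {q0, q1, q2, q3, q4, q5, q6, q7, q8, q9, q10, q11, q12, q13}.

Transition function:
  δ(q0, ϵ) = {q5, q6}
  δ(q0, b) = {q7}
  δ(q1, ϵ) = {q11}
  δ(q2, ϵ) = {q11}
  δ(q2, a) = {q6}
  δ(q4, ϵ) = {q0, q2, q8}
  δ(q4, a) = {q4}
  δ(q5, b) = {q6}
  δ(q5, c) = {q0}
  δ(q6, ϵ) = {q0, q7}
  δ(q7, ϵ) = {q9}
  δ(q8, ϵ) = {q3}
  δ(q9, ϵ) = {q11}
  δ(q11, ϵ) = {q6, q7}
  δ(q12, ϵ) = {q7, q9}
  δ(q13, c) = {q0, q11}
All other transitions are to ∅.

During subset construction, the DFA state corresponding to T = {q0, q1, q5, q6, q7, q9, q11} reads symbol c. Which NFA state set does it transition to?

{q0, q5, q6, q7, q9, q11}

q5 on c → {q0}.
No c-transition from q0, q1, q6, q7, q9, q11.
Union after reading c: {q0}.
Now take the ϵ-closure:
From q0 via ϵ: add q5, q6.
From q6 via ϵ: add q7.
From q7 via ϵ: add q9.
From q9 via ϵ: add q11.
No new states can be added; the closed set is {q0, q5, q6, q7, q9, q11}.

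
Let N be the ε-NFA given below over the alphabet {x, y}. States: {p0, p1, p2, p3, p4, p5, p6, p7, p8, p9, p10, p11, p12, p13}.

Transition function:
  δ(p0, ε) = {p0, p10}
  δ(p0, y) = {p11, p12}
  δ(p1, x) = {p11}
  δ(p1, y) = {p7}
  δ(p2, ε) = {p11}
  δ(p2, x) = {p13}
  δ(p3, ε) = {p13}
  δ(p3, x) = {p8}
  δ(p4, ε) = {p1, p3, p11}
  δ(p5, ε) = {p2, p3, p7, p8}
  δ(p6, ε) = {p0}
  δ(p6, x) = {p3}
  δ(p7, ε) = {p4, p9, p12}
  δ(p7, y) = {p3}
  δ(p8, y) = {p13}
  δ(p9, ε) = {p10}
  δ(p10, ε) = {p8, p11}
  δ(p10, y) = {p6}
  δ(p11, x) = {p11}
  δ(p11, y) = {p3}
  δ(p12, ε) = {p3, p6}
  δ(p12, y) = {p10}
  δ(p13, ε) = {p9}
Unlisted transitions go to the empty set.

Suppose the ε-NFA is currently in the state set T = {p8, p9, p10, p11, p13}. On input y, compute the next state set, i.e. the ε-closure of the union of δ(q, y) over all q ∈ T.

{p0, p3, p6, p8, p9, p10, p11, p13}

p8 on y → {p13}.
p10 on y → {p6}.
p11 on y → {p3}.
No y-transition from p9, p13.
Union after reading y: {p3, p6, p13}.
Now take the ε-closure:
From p6 via ε: add p0.
From p13 via ε: add p9.
From p0 via ε: add p10.
From p10 via ε: add p8, p11.
No new states can be added; the closed set is {p0, p3, p6, p8, p9, p10, p11, p13}.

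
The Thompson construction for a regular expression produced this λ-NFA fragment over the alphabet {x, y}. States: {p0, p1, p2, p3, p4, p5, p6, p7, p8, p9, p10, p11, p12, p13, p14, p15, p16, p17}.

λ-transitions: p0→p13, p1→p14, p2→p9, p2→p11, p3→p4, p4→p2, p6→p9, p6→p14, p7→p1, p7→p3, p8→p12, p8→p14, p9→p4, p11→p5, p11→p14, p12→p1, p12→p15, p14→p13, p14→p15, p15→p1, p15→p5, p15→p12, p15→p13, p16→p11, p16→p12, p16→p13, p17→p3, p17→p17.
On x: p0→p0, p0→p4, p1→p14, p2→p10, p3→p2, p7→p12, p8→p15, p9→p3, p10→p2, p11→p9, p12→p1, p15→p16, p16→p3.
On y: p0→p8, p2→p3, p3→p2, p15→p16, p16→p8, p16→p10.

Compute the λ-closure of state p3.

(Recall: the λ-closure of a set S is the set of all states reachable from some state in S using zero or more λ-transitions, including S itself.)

Start with {p3}.
From p3 via λ: add p4.
From p4 via λ: add p2.
From p2 via λ: add p9, p11.
From p11 via λ: add p5, p14.
From p14 via λ: add p13, p15.
From p15 via λ: add p1, p12.
No new states can be added; the closed set is {p1, p2, p3, p4, p5, p9, p11, p12, p13, p14, p15}.

{p1, p2, p3, p4, p5, p9, p11, p12, p13, p14, p15}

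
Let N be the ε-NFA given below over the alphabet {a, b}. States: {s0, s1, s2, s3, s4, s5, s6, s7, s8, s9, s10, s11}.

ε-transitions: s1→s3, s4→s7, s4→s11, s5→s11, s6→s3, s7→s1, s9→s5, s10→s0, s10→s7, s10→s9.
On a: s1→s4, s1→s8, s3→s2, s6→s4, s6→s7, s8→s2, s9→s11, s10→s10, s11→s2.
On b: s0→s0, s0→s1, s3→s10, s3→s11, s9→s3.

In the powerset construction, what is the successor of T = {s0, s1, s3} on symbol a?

s1 on a → {s4, s8}.
s3 on a → {s2}.
No a-transition from s0.
Union after reading a: {s2, s4, s8}.
Now take the ε-closure:
From s4 via ε: add s7, s11.
From s7 via ε: add s1.
From s1 via ε: add s3.
No new states can be added; the closed set is {s1, s2, s3, s4, s7, s8, s11}.

{s1, s2, s3, s4, s7, s8, s11}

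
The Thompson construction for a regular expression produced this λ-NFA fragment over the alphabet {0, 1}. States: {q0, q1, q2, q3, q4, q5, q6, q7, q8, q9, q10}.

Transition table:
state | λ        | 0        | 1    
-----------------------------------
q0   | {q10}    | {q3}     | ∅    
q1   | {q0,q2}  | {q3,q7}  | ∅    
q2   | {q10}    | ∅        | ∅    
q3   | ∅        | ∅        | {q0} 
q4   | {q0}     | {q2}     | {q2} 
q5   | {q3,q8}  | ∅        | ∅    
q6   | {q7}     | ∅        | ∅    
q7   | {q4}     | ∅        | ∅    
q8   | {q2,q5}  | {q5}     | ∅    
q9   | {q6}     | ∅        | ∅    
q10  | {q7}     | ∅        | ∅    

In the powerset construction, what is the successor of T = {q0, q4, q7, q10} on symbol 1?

{q0, q2, q4, q7, q10}

q4 on 1 → {q2}.
No 1-transition from q0, q7, q10.
Union after reading 1: {q2}.
Now take the λ-closure:
From q2 via λ: add q10.
From q10 via λ: add q7.
From q7 via λ: add q4.
From q4 via λ: add q0.
No new states can be added; the closed set is {q0, q2, q4, q7, q10}.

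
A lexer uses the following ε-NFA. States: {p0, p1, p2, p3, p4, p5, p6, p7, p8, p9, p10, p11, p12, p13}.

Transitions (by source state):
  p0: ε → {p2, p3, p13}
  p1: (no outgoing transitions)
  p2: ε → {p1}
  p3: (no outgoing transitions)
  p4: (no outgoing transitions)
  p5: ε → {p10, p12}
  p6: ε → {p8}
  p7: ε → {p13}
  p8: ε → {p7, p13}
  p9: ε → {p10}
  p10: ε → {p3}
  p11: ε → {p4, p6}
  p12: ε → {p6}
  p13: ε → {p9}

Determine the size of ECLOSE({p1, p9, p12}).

Start with {p1, p9, p12}.
From p9 via ε: add p10.
From p12 via ε: add p6.
From p6 via ε: add p8.
From p10 via ε: add p3.
From p8 via ε: add p7, p13.
ε-closure = {p1, p3, p6, p7, p8, p9, p10, p12, p13}, which has 9 states.

9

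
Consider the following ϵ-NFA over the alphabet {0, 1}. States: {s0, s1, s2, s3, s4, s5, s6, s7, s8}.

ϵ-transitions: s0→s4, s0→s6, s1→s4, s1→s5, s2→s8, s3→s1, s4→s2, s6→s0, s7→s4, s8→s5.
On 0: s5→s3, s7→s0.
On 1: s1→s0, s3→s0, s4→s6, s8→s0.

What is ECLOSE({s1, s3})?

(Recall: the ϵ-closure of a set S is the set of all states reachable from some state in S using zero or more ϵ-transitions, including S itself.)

{s1, s2, s3, s4, s5, s8}

Start with {s1, s3}.
From s1 via ϵ: add s4, s5.
From s4 via ϵ: add s2.
From s2 via ϵ: add s8.
No new states can be added; the closed set is {s1, s2, s3, s4, s5, s8}.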